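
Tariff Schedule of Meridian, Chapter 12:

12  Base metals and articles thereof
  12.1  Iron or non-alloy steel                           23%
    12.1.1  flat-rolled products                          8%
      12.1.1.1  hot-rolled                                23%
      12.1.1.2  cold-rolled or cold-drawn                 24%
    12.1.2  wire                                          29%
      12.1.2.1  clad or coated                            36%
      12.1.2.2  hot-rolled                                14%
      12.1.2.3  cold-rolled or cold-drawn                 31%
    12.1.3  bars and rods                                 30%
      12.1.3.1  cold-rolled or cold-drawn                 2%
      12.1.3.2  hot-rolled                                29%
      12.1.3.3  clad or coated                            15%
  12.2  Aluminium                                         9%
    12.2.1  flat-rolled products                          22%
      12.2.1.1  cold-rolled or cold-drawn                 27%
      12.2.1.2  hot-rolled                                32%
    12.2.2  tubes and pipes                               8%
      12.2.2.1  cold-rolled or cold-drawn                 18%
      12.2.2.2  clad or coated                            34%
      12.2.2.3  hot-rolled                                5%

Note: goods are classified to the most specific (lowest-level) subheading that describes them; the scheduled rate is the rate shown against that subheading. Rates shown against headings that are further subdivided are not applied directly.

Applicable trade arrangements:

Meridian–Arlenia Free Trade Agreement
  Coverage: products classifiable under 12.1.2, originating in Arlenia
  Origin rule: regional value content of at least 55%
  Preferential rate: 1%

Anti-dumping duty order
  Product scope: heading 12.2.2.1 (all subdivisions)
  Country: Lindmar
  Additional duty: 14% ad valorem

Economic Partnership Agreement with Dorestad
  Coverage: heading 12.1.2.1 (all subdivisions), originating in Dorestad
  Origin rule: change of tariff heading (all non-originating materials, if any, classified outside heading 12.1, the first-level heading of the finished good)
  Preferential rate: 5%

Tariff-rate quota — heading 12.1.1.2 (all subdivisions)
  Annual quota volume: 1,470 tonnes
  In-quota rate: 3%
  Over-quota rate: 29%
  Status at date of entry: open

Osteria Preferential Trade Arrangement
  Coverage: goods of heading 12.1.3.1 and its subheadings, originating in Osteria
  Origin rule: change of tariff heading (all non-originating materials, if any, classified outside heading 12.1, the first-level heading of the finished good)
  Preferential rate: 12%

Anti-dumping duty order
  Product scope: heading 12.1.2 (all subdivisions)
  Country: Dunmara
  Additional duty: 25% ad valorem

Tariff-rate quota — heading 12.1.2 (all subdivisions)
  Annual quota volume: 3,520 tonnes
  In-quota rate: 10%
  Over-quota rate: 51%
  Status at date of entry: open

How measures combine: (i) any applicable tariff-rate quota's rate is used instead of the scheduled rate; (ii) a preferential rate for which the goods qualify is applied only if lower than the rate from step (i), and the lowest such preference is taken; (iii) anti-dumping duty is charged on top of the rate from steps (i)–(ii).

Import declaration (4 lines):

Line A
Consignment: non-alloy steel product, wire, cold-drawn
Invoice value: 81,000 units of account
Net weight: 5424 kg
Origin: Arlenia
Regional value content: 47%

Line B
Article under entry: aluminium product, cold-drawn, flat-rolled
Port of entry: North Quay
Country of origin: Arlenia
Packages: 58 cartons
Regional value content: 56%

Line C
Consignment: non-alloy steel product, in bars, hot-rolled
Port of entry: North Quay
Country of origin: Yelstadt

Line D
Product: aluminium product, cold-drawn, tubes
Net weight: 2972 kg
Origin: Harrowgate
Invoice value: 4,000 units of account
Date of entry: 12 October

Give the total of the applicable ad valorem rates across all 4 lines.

Line A: non-alloy steel → 12.1; wire → 12.1.2; cold-drawn → 12.1.2.3. Scheduled 31%. quota on 12.1.2 open → in-quota 10%; Arlenia agreement on 12.1.2: RVC < 55%. → 10%.
Line B: aluminium → 12.2; flat-rolled → 12.2.1; cold-drawn → 12.2.1.1. Scheduled 27%. Arlenia agreement on 12.1.2: 12.2.1.1 not covered. → 27%.
Line C: non-alloy steel → 12.1; in bars → 12.1.3; hot-rolled → 12.1.3.2. Scheduled 29%. No special measure applies. → 29%.
Line D: aluminium → 12.2; tubes → 12.2.2; cold-drawn → 12.2.2.1. Scheduled 18%. No special measure applies. → 18%.
Sum: 10% + 27% + 29% + 18% = 84%.

84%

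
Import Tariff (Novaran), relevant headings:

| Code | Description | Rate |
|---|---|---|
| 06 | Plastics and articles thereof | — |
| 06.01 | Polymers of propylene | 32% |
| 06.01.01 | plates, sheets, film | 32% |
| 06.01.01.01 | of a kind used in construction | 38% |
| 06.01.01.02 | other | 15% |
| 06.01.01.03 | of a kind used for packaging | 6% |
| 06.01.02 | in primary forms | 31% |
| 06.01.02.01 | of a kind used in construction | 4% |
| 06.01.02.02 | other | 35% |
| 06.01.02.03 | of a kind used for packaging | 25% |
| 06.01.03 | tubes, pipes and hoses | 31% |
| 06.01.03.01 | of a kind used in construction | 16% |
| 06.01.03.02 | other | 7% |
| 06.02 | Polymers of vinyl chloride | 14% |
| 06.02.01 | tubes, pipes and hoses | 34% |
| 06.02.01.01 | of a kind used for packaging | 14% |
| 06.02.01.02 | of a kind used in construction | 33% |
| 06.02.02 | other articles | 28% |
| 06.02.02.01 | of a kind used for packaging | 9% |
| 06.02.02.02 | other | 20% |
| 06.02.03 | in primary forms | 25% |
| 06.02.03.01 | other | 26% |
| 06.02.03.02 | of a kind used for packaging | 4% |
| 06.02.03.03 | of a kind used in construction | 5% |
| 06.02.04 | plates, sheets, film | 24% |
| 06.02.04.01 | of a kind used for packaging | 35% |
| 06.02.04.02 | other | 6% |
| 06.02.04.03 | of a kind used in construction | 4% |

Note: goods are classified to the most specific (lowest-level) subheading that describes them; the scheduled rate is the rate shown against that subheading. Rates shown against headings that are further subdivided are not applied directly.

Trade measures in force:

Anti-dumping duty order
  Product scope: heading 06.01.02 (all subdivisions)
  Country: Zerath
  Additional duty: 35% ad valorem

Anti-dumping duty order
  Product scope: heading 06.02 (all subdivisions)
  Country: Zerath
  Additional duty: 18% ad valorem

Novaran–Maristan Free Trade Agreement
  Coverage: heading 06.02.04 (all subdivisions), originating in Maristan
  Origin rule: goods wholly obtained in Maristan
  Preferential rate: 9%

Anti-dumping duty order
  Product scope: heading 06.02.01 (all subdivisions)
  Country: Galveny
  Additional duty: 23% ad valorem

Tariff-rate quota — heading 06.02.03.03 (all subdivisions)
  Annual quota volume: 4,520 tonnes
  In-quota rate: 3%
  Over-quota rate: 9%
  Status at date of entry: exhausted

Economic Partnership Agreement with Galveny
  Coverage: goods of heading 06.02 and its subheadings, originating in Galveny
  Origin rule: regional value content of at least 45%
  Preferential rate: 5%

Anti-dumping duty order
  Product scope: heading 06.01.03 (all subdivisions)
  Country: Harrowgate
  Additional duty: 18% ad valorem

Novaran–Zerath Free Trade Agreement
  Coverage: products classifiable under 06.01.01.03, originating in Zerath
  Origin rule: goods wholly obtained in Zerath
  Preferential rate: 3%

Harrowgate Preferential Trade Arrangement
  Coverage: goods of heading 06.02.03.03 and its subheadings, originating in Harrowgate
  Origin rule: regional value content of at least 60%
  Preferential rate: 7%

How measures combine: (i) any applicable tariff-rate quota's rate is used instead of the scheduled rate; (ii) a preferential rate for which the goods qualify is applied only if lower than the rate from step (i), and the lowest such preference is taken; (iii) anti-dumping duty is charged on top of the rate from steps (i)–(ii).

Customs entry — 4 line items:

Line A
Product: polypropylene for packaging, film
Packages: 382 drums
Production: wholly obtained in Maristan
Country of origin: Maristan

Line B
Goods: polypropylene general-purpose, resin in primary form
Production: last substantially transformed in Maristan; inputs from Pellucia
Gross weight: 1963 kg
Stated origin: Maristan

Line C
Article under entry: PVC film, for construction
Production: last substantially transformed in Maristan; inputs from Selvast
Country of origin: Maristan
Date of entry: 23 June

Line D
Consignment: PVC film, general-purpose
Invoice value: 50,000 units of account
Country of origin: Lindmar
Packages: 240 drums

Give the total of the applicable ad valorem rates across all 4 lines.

Line A: polypropylene → 06.01; film → 06.01.01; for packaging → 06.01.01.03. Scheduled 6%. Maristan agreement on 06.02.04: 06.01.01.03 not covered. → 6%.
Line B: polypropylene → 06.01; resin in primary form → 06.01.02; general-purpose → 06.01.02.02. Scheduled 35%. Maristan agreement on 06.02.04: 06.01.02.02 not covered. → 35%.
Line C: PVC → 06.02; film → 06.02.04; for construction → 06.02.04.03. Scheduled 4%. Maristan agreement on 06.02.04: not wholly obtained. → 4%.
Line D: PVC → 06.02; film → 06.02.04; general-purpose → 06.02.04.02. Scheduled 6%. No special measure applies. → 6%.
Sum: 6% + 35% + 4% + 6% = 51%.

51%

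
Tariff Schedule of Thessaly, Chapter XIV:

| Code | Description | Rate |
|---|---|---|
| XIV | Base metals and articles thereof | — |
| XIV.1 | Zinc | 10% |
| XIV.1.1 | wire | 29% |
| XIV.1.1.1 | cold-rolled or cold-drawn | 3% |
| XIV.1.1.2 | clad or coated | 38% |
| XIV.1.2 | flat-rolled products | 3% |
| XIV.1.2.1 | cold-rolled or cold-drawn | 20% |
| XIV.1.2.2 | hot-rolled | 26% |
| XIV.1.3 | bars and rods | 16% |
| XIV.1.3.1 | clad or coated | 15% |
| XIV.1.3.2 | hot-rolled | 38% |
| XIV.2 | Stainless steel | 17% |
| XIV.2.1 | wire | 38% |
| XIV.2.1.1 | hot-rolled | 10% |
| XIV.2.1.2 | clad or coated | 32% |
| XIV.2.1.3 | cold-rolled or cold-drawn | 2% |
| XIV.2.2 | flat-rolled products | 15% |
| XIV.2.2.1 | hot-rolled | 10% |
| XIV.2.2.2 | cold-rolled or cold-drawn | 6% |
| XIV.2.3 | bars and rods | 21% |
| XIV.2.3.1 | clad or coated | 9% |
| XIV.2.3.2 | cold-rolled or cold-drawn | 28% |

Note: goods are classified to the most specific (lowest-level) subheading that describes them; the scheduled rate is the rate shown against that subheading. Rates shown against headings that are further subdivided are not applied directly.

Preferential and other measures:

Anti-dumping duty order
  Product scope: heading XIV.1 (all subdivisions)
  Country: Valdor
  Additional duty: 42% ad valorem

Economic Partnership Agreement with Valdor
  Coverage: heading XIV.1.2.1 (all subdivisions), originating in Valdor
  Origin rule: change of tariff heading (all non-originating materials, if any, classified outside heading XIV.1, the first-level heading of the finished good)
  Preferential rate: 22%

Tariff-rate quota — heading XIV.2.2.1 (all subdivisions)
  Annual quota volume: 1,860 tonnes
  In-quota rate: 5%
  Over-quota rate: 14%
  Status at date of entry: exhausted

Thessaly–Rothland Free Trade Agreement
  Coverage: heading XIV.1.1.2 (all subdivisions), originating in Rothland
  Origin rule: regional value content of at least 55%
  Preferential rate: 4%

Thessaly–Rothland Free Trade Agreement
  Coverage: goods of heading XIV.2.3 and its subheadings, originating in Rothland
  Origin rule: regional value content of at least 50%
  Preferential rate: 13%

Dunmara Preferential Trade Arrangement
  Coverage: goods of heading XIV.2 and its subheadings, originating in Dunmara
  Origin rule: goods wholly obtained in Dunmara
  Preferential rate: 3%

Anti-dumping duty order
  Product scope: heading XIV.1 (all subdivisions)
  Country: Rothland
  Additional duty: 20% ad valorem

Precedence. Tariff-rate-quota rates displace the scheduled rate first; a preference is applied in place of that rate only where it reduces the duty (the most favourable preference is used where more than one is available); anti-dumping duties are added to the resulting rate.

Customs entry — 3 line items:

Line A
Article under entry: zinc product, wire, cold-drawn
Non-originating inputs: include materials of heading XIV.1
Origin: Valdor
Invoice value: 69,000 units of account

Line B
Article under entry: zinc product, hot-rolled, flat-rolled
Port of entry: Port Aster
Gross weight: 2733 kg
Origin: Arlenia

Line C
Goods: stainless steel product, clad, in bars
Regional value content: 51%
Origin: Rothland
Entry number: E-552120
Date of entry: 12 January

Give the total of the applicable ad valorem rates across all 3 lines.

80%

Line A: zinc → XIV.1; wire → XIV.1.1; cold-drawn → XIV.1.1.1. Scheduled 3%. Valdor agreement on XIV.1.2.1: XIV.1.1.1 not covered; anti-dumping (Valdor, XIV.1): +42%; total 3% + 42% = 45%. → 45%.
Line B: zinc → XIV.1; flat-rolled → XIV.1.2; hot-rolled → XIV.1.2.2. Scheduled 26%. No special measure applies. → 26%.
Line C: stainless steel → XIV.2; in bars → XIV.2.3; clad → XIV.2.3.1. Scheduled 9%. Rothland agreement on XIV.1.1.2: XIV.2.3.1 not covered; Rothland agreement on XIV.2.3: RVC ≥ 50% → 13% available; preference 13% not lower than 9% → no reduction. → 9%.
Sum: 45% + 26% + 9% = 80%.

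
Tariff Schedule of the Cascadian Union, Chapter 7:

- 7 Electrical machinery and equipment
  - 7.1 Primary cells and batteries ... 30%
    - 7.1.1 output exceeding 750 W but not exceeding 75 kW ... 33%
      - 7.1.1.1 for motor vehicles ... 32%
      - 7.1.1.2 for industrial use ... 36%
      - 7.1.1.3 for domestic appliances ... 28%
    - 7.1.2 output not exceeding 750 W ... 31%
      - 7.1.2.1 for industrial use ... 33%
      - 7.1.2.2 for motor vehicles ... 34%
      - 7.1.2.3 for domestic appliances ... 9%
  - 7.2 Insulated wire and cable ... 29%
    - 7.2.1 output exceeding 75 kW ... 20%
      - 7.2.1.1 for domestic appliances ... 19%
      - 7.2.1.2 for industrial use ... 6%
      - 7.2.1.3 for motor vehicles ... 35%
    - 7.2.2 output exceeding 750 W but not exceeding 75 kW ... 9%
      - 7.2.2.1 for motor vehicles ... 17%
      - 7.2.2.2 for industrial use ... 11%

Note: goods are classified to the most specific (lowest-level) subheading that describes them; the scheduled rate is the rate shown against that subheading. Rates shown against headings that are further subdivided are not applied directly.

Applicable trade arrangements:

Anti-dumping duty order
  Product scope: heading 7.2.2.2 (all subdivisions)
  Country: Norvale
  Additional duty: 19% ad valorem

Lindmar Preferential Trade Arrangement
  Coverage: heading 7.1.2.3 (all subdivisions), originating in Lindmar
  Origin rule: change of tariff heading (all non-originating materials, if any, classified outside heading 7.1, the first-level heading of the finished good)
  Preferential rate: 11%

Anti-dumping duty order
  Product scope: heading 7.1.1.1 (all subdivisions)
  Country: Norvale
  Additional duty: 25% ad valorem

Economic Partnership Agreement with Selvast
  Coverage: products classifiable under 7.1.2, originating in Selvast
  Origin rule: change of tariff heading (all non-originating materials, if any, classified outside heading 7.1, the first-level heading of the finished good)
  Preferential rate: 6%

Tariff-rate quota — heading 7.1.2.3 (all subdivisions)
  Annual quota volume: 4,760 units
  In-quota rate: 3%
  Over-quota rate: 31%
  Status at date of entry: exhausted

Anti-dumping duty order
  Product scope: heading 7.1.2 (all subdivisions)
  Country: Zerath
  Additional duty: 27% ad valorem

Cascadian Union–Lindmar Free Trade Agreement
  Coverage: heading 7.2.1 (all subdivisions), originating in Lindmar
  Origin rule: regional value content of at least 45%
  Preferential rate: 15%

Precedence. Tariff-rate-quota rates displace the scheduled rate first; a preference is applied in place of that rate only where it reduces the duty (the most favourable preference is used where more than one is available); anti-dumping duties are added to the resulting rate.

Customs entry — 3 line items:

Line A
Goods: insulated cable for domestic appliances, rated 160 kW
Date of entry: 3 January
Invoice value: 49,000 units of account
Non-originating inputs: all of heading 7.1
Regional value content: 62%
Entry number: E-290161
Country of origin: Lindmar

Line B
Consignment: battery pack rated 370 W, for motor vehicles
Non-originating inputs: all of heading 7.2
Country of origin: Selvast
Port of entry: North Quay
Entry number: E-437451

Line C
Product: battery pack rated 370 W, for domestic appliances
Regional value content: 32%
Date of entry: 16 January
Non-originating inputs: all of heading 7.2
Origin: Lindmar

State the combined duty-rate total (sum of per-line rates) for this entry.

Line A: insulated cable → 7.2; rated 160 kW → 7.2.1; for domestic appliances → 7.2.1.1. Scheduled 19%. Lindmar agreement on 7.1.2.3: 7.2.1.1 not covered; Lindmar agreement on 7.2.1: RVC ≥ 45% → 15% available; preferential 15%. → 15%.
Line B: battery pack → 7.1; rated 370 W → 7.1.2; for motor vehicles → 7.1.2.2. Scheduled 34%. Selvast agreement on 7.1.2: CTH met → 6% available; preferential 6%. → 6%.
Line C: battery pack → 7.1; rated 370 W → 7.1.2; for domestic appliances → 7.1.2.3. Scheduled 9%. quota on 7.1.2.3 exhausted → over-quota 31%; Lindmar agreement on 7.1.2.3: CTH met → 11% available; Lindmar agreement on 7.2.1: 7.1.2.3 not covered; preferential 11%. → 11%.
Sum: 15% + 6% + 11% = 32%.

32%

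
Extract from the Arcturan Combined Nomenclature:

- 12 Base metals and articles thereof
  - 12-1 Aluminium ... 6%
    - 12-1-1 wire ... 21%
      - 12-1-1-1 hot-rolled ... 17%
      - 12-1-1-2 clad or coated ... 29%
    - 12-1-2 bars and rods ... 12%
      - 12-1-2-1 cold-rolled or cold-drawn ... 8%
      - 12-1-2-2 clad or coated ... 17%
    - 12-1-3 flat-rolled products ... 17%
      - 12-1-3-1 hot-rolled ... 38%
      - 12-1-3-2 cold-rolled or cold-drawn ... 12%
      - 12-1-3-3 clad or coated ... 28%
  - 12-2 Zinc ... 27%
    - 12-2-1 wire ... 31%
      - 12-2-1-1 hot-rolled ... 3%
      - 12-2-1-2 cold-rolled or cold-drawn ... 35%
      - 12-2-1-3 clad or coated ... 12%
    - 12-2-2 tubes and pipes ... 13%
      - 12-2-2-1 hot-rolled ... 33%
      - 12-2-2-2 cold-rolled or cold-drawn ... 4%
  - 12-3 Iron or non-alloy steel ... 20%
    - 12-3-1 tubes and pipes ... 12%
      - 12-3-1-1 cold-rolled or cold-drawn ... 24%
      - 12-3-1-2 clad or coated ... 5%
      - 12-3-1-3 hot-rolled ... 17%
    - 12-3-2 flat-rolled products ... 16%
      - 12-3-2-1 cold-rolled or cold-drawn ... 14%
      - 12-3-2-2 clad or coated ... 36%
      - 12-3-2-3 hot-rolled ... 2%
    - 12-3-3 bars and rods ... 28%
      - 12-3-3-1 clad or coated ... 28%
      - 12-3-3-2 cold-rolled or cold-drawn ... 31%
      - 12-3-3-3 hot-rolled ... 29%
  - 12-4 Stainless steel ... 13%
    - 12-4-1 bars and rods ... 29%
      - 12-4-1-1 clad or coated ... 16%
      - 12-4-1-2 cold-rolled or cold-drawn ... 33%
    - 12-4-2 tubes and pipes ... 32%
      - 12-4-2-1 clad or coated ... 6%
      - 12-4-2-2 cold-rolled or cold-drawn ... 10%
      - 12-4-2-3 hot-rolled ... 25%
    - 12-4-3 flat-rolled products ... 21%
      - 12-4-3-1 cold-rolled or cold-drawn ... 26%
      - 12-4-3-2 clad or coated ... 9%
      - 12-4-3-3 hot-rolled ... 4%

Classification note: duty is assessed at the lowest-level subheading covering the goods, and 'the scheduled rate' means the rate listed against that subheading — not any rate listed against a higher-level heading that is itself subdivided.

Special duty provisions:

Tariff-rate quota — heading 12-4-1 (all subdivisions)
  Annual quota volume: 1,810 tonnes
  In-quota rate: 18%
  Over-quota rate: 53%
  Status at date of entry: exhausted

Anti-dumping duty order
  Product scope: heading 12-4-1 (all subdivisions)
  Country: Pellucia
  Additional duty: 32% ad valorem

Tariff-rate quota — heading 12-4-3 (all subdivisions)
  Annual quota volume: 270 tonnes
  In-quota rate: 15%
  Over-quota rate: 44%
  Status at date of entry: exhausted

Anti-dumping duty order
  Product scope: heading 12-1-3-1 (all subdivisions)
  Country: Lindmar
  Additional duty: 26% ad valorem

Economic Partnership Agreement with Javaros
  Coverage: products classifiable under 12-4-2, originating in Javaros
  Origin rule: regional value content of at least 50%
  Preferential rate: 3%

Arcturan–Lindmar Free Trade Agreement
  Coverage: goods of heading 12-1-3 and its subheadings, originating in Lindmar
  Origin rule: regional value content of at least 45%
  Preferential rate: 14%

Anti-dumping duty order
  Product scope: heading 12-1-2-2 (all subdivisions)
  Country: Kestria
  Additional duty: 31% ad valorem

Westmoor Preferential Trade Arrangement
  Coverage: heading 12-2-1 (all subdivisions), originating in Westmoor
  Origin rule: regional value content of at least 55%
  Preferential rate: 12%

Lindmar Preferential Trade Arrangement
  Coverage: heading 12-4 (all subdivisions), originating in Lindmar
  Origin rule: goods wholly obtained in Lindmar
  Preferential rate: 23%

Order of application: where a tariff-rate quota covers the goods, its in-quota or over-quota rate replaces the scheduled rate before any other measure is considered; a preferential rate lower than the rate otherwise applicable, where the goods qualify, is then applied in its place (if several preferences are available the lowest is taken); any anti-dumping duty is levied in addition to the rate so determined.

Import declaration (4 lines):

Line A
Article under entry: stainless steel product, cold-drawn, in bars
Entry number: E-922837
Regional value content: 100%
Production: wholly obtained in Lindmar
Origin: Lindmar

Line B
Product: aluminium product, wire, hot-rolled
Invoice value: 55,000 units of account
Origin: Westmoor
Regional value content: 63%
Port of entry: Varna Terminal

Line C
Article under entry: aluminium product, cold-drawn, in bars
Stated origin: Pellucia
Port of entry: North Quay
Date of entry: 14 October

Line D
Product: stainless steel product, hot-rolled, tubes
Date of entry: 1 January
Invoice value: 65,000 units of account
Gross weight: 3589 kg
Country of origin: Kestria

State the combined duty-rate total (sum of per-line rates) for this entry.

73%

Line A: stainless steel → 12-4; in bars → 12-4-1; cold-drawn → 12-4-1-2. Scheduled 33%. quota on 12-4-1 exhausted → over-quota 53%; Lindmar agreement on 12-1-3: 12-4-1-2 not covered; Lindmar agreement on 12-4: wholly obtained → 23% available; preferential 23%. → 23%.
Line B: aluminium → 12-1; wire → 12-1-1; hot-rolled → 12-1-1-1. Scheduled 17%. Westmoor agreement on 12-2-1: 12-1-1-1 not covered. → 17%.
Line C: aluminium → 12-1; in bars → 12-1-2; cold-drawn → 12-1-2-1. Scheduled 8%. No special measure applies. → 8%.
Line D: stainless steel → 12-4; tubes → 12-4-2; hot-rolled → 12-4-2-3. Scheduled 25%. No special measure applies. → 25%.
Sum: 23% + 17% + 8% + 25% = 73%.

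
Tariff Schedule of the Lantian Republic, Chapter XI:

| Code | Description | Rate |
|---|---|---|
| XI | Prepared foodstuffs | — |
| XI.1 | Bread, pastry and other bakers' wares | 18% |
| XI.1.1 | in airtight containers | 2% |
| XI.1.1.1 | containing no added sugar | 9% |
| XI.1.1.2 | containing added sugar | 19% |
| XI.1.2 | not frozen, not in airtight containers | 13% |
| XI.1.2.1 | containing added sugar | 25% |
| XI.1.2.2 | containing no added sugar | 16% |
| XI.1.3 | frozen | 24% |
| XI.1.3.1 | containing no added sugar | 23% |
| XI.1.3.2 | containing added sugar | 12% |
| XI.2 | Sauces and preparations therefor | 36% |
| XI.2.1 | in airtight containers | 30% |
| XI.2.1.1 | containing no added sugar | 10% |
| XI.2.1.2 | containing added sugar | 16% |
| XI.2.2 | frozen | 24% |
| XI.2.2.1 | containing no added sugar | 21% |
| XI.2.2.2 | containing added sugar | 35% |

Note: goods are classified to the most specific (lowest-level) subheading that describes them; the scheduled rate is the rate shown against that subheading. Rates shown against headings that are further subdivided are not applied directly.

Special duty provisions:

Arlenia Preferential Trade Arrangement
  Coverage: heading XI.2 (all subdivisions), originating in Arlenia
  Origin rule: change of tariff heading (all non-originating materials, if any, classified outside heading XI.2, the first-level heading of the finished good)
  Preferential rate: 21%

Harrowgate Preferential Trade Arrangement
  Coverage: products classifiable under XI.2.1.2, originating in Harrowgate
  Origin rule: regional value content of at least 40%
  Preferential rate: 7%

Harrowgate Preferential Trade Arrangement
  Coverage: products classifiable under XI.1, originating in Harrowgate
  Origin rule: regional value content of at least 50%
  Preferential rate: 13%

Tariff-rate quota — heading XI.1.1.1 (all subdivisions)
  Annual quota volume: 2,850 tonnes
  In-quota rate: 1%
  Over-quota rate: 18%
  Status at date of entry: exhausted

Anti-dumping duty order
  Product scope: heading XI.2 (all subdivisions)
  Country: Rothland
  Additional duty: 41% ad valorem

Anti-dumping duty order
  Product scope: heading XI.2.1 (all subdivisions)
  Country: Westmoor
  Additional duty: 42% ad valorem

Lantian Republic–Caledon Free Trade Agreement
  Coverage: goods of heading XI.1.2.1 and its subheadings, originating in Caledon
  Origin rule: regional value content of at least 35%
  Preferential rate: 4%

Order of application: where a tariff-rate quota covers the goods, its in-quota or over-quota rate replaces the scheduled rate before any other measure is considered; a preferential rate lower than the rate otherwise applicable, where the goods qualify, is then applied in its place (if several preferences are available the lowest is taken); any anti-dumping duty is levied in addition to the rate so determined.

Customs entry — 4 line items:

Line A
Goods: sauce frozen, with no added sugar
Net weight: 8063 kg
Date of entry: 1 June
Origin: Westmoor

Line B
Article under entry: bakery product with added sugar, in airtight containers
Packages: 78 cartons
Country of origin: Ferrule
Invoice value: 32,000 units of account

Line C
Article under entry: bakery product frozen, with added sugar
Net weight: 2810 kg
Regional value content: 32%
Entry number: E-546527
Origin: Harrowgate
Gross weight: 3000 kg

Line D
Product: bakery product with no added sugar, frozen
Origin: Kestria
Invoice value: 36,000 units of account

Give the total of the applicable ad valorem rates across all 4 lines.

75%

Line A: sauce → XI.2; frozen → XI.2.2; with no added sugar → XI.2.2.1. Scheduled 21%. No special measure applies. → 21%.
Line B: bakery product → XI.1; in airtight containers → XI.1.1; with added sugar → XI.1.1.2. Scheduled 19%. No special measure applies. → 19%.
Line C: bakery product → XI.1; frozen → XI.1.3; with added sugar → XI.1.3.2. Scheduled 12%. Harrowgate agreement on XI.2.1.2: XI.1.3.2 not covered; Harrowgate agreement on XI.1: RVC < 50%. → 12%.
Line D: bakery product → XI.1; frozen → XI.1.3; with no added sugar → XI.1.3.1. Scheduled 23%. No special measure applies. → 23%.
Sum: 21% + 19% + 12% + 23% = 75%.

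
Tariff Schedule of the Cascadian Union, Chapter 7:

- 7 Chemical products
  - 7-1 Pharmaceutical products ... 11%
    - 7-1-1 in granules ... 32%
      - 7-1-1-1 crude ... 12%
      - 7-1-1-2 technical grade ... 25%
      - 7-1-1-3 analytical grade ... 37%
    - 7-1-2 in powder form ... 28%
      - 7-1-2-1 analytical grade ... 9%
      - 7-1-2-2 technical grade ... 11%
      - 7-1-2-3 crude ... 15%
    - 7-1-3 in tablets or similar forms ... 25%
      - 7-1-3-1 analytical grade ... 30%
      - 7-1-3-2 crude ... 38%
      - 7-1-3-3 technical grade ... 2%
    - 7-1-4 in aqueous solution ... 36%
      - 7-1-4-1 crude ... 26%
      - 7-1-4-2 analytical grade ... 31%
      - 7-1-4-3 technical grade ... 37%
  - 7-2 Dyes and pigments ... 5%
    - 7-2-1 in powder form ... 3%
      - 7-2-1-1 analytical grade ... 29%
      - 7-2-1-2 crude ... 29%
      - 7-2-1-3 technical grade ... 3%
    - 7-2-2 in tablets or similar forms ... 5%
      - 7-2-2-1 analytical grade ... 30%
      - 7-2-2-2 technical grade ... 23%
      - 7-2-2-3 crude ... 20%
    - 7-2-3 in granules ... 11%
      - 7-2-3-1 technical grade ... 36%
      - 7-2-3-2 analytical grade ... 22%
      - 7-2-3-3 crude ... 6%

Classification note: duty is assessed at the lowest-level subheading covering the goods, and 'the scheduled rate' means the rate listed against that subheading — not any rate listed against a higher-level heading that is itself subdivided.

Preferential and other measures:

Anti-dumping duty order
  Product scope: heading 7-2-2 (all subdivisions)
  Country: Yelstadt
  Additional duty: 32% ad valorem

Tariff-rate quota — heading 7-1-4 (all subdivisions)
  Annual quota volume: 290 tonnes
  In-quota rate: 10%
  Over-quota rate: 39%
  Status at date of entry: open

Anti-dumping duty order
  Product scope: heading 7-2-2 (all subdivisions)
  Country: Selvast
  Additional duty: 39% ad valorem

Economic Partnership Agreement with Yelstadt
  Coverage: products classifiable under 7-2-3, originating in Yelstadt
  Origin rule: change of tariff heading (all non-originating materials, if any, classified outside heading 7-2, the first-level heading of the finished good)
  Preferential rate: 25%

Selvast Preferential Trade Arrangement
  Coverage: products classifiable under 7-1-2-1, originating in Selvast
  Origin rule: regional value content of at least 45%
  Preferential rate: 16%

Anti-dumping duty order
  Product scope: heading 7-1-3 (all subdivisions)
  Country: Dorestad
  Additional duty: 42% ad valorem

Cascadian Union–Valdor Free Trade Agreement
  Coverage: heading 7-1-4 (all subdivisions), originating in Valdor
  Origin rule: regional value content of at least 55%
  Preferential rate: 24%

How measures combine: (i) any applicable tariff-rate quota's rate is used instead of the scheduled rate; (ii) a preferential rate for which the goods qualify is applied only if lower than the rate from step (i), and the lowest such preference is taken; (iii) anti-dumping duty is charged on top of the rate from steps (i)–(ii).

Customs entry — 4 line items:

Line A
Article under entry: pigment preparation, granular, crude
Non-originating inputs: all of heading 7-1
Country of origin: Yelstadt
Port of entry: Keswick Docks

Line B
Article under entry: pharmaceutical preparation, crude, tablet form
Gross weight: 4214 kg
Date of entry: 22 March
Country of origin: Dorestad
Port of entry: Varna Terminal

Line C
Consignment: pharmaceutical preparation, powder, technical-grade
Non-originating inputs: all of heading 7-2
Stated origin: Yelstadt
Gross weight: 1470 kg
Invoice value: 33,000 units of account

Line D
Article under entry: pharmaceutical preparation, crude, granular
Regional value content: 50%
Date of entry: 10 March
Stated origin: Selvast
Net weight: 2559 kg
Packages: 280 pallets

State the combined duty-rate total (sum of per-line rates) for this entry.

Line A: pigment → 7-2; granular → 7-2-3; crude → 7-2-3-3. Scheduled 6%. Yelstadt agreement on 7-2-3: CTH met → 25% available; preference 25% not lower than 6% → no reduction. → 6%.
Line B: pharmaceutical → 7-1; tablet form → 7-1-3; crude → 7-1-3-2. Scheduled 38%. anti-dumping (Dorestad, 7-1-3): +42%; total 38% + 42% = 80%. → 80%.
Line C: pharmaceutical → 7-1; powder → 7-1-2; technical-grade → 7-1-2-2. Scheduled 11%. Yelstadt agreement on 7-2-3: 7-1-2-2 not covered. → 11%.
Line D: pharmaceutical → 7-1; granular → 7-1-1; crude → 7-1-1-1. Scheduled 12%. Selvast agreement on 7-1-2-1: 7-1-1-1 not covered. → 12%.
Sum: 6% + 80% + 11% + 12% = 109%.

109%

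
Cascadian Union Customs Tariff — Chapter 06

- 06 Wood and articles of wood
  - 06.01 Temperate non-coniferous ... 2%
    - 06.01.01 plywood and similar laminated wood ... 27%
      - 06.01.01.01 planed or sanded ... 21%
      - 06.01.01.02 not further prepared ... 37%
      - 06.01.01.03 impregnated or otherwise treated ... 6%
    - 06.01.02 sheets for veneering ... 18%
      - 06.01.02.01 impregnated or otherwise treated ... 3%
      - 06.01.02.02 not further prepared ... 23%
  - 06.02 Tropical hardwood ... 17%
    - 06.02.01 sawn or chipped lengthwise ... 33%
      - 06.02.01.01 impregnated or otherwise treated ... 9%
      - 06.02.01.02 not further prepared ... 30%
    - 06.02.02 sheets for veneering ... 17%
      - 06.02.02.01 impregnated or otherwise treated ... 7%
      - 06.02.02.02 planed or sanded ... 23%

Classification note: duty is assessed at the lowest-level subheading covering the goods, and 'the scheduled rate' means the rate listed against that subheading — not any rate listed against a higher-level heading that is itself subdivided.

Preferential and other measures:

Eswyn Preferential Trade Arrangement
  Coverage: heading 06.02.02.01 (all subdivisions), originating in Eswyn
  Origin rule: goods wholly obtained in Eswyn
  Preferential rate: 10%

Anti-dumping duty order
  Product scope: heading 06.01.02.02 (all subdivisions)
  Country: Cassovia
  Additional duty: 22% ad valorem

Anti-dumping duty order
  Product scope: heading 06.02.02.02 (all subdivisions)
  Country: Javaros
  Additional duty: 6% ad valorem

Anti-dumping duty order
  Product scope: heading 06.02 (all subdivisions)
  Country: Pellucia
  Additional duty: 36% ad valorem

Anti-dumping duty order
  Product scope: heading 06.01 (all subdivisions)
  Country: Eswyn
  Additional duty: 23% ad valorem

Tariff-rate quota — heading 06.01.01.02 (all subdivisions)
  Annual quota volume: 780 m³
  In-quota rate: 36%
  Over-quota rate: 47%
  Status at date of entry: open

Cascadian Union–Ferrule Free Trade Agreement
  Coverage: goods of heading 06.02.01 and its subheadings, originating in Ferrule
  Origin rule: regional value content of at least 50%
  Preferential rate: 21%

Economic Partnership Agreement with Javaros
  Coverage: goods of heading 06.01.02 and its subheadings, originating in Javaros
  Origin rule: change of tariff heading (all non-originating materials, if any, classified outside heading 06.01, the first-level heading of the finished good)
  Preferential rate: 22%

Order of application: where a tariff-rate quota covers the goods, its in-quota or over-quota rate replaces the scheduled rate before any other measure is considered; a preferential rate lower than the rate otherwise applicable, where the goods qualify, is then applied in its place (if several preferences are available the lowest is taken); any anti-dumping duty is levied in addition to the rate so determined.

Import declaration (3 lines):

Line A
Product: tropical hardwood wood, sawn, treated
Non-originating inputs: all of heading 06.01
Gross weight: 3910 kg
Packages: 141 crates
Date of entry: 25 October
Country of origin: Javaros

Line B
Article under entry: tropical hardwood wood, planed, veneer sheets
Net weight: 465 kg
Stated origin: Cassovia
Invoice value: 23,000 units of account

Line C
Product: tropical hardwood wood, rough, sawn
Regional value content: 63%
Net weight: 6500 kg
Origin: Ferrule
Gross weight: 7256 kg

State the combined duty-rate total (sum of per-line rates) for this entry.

53%

Line A: tropical hardwood → 06.02; sawn → 06.02.01; treated → 06.02.01.01. Scheduled 9%. Javaros agreement on 06.01.02: 06.02.01.01 not covered. → 9%.
Line B: tropical hardwood → 06.02; veneer sheets → 06.02.02; planed → 06.02.02.02. Scheduled 23%. No special measure applies. → 23%.
Line C: tropical hardwood → 06.02; sawn → 06.02.01; rough → 06.02.01.02. Scheduled 30%. Ferrule agreement on 06.02.01: RVC ≥ 50% → 21% available; preferential 21%. → 21%.
Sum: 9% + 23% + 21% = 53%.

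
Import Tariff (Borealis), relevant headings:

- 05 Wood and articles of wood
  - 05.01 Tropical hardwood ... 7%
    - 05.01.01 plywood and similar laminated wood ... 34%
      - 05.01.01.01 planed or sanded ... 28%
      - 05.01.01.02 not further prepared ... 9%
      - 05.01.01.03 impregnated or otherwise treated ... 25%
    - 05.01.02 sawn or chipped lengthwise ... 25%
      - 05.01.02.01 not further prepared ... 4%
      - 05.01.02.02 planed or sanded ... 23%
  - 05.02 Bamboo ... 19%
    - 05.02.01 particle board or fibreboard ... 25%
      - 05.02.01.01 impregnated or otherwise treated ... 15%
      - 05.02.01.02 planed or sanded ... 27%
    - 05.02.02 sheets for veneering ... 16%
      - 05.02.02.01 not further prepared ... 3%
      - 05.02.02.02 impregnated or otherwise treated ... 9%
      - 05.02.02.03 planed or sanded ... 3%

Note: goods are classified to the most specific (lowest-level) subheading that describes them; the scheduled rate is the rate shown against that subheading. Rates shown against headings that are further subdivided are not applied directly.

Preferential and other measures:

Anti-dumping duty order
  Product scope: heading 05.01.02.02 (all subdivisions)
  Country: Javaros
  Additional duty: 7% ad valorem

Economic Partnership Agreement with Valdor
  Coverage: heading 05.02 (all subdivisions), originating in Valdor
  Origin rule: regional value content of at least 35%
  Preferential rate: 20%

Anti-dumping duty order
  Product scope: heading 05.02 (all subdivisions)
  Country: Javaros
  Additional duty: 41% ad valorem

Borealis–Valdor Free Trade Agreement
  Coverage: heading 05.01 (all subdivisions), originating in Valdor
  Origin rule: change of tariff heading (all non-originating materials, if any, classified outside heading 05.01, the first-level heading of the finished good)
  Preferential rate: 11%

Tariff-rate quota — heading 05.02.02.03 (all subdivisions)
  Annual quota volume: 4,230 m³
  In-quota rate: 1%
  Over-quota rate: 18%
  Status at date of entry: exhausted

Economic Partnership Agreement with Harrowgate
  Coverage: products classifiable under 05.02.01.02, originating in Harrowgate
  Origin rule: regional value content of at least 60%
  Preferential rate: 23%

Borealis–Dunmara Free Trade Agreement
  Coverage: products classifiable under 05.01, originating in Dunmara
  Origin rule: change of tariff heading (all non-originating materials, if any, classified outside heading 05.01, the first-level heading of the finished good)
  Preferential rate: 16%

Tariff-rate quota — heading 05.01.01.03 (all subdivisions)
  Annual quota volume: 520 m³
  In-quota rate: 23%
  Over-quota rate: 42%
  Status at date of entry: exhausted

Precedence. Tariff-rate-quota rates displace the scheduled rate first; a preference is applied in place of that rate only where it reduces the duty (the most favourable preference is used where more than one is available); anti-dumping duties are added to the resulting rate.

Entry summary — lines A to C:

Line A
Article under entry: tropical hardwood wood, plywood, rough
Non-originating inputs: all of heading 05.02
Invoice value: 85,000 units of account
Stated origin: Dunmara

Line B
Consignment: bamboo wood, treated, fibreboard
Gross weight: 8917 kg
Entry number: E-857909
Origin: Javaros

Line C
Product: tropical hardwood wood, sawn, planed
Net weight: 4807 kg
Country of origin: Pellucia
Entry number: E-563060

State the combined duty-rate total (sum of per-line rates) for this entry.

Line A: tropical hardwood → 05.01; plywood → 05.01.01; rough → 05.01.01.02. Scheduled 9%. Dunmara agreement on 05.01: CTH met → 16% available; preference 16% not lower than 9% → no reduction. → 9%.
Line B: bamboo → 05.02; fibreboard → 05.02.01; treated → 05.02.01.01. Scheduled 15%. anti-dumping (Javaros, 05.02): +41%; total 15% + 41% = 56%. → 56%.
Line C: tropical hardwood → 05.01; sawn → 05.01.02; planed → 05.01.02.02. Scheduled 23%. No special measure applies. → 23%.
Sum: 9% + 56% + 23% = 88%.

88%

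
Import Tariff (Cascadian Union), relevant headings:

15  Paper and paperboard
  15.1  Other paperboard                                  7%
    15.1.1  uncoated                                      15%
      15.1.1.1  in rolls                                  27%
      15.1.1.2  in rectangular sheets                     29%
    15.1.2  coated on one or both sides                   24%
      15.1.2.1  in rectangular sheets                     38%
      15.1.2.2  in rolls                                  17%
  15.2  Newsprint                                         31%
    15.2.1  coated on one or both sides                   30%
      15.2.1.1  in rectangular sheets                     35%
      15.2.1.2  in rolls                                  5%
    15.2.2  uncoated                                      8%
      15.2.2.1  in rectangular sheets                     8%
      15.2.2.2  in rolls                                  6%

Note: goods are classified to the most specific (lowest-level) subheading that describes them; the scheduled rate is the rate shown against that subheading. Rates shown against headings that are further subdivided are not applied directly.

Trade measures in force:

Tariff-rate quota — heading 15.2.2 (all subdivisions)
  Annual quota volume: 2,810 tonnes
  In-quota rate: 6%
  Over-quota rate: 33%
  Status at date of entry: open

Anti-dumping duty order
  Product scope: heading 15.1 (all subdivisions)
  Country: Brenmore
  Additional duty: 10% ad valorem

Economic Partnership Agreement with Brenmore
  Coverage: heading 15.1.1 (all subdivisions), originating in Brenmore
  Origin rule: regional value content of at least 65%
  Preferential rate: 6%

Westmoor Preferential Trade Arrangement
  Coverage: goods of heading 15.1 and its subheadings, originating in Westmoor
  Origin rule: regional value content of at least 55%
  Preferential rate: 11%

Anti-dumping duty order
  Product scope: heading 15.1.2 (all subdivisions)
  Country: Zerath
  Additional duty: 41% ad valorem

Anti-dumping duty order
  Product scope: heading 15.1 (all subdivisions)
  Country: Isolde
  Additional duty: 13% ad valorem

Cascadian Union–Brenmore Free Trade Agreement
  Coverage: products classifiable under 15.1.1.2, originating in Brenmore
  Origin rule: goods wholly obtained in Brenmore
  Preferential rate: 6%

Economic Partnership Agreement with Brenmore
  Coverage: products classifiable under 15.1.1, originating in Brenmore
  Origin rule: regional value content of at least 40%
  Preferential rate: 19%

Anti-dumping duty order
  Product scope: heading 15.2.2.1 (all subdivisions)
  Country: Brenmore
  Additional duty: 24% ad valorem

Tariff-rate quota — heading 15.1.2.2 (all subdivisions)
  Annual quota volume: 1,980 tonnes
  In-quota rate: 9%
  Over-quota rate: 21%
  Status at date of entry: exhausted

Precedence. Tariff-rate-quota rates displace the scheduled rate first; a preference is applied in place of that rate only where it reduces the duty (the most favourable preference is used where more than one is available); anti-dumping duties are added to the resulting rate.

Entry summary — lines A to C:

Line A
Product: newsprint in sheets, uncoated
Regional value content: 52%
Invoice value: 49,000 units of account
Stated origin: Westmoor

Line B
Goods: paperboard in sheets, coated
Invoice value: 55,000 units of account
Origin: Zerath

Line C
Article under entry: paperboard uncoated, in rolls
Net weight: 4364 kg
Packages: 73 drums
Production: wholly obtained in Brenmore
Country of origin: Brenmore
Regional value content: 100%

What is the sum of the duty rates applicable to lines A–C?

101%

Line A: newsprint → 15.2; uncoated → 15.2.2; in sheets → 15.2.2.1. Scheduled 8%. quota on 15.2.2 open → in-quota 6%; Westmoor agreement on 15.1: 15.2.2.1 not covered. → 6%.
Line B: paperboard → 15.1; coated → 15.1.2; in sheets → 15.1.2.1. Scheduled 38%. anti-dumping (Zerath, 15.1.2): +41%; total 38% + 41% = 79%. → 79%.
Line C: paperboard → 15.1; uncoated → 15.1.1; in rolls → 15.1.1.1. Scheduled 27%. Brenmore agreement on 15.1.1: RVC ≥ 65% → 6% available; Brenmore agreement on 15.1.1.2: 15.1.1.1 not covered; Brenmore agreement on 15.1.1: RVC ≥ 40% → 19% available; preferential 6%; anti-dumping (Brenmore, 15.1): +10%; total 6% + 10% = 16%. → 16%.
Sum: 6% + 79% + 16% = 101%.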